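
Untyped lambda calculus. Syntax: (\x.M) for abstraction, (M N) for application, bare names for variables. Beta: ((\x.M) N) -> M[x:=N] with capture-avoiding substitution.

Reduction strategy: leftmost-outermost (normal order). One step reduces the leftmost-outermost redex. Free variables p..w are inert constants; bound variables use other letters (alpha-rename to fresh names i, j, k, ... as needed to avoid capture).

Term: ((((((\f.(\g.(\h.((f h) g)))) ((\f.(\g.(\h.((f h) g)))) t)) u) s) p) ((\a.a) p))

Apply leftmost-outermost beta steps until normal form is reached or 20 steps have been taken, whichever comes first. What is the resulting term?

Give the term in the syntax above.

Step 0: ((((((\f.(\g.(\h.((f h) g)))) ((\f.(\g.(\h.((f h) g)))) t)) u) s) p) ((\a.a) p))
Step 1: (((((\g.(\h.((((\f.(\g.(\h.((f h) g)))) t) h) g))) u) s) p) ((\a.a) p))
Step 2: ((((\h.((((\f.(\g.(\h.((f h) g)))) t) h) u)) s) p) ((\a.a) p))
Step 3: ((((((\f.(\g.(\h.((f h) g)))) t) s) u) p) ((\a.a) p))
Step 4: (((((\g.(\h.((t h) g))) s) u) p) ((\a.a) p))
Step 5: ((((\h.((t h) s)) u) p) ((\a.a) p))
Step 6: ((((t u) s) p) ((\a.a) p))
Step 7: ((((t u) s) p) p)

Answer: ((((t u) s) p) p)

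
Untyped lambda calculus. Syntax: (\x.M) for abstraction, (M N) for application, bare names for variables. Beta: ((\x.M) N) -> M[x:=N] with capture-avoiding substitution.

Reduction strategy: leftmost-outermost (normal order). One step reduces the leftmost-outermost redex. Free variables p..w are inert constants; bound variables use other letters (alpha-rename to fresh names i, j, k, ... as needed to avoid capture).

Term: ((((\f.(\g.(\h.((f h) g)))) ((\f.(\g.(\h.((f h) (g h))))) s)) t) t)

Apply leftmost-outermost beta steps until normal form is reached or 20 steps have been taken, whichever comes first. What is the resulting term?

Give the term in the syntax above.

Step 0: ((((\f.(\g.(\h.((f h) g)))) ((\f.(\g.(\h.((f h) (g h))))) s)) t) t)
Step 1: (((\g.(\h.((((\f.(\g.(\h.((f h) (g h))))) s) h) g))) t) t)
Step 2: ((\h.((((\f.(\g.(\h.((f h) (g h))))) s) h) t)) t)
Step 3: ((((\f.(\g.(\h.((f h) (g h))))) s) t) t)
Step 4: (((\g.(\h.((s h) (g h)))) t) t)
Step 5: ((\h.((s h) (t h))) t)
Step 6: ((s t) (t t))

Answer: ((s t) (t t))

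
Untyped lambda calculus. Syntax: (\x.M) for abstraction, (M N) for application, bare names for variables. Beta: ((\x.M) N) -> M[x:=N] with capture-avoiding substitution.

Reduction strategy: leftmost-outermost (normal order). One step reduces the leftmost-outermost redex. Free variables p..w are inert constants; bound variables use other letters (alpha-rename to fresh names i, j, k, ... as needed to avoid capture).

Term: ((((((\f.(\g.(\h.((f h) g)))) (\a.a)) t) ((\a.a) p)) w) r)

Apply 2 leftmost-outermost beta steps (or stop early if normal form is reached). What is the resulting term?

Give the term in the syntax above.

Answer: ((((\h.(((\a.a) h) t)) ((\a.a) p)) w) r)

Derivation:
Step 0: ((((((\f.(\g.(\h.((f h) g)))) (\a.a)) t) ((\a.a) p)) w) r)
Step 1: (((((\g.(\h.(((\a.a) h) g))) t) ((\a.a) p)) w) r)
Step 2: ((((\h.(((\a.a) h) t)) ((\a.a) p)) w) r)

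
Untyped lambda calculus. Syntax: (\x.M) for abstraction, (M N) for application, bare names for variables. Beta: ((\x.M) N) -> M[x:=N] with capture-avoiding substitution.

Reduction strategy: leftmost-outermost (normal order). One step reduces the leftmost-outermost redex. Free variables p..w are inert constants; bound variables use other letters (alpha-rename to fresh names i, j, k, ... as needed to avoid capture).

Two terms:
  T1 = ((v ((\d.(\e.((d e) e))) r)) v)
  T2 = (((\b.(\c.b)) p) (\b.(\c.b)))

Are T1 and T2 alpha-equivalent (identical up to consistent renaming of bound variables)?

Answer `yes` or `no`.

Term 1: ((v ((\d.(\e.((d e) e))) r)) v)
Term 2: (((\b.(\c.b)) p) (\b.(\c.b)))
Alpha-equivalence: compare structure up to binder renaming.
Result: False

Answer: no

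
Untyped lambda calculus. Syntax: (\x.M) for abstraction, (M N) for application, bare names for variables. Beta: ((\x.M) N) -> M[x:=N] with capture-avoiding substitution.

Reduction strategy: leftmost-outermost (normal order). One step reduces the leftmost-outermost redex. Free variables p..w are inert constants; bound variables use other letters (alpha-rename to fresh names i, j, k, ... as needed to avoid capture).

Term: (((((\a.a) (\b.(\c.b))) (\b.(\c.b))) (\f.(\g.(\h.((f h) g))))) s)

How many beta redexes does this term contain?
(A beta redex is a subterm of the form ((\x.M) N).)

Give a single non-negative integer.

Term: (((((\a.a) (\b.(\c.b))) (\b.(\c.b))) (\f.(\g.(\h.((f h) g))))) s)
  Redex: ((\a.a) (\b.(\c.b)))
Total redexes: 1

Answer: 1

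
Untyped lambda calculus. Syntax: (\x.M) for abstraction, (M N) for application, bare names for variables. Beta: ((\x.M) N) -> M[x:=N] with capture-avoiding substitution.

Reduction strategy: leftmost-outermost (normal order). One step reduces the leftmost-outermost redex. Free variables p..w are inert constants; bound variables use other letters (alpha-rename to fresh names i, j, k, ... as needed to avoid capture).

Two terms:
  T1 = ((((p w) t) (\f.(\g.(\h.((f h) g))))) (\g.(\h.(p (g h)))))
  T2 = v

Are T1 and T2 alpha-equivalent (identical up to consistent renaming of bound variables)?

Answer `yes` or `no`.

Answer: no

Derivation:
Term 1: ((((p w) t) (\f.(\g.(\h.((f h) g))))) (\g.(\h.(p (g h)))))
Term 2: v
Alpha-equivalence: compare structure up to binder renaming.
Result: False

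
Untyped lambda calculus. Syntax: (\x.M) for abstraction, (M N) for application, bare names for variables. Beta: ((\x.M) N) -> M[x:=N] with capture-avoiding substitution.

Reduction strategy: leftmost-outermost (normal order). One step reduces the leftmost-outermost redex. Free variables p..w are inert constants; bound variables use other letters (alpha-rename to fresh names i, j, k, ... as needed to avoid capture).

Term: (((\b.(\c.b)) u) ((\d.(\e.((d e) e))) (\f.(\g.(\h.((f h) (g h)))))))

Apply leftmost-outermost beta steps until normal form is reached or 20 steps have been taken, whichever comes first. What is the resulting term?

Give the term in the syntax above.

Step 0: (((\b.(\c.b)) u) ((\d.(\e.((d e) e))) (\f.(\g.(\h.((f h) (g h)))))))
Step 1: ((\c.u) ((\d.(\e.((d e) e))) (\f.(\g.(\h.((f h) (g h)))))))
Step 2: u

Answer: u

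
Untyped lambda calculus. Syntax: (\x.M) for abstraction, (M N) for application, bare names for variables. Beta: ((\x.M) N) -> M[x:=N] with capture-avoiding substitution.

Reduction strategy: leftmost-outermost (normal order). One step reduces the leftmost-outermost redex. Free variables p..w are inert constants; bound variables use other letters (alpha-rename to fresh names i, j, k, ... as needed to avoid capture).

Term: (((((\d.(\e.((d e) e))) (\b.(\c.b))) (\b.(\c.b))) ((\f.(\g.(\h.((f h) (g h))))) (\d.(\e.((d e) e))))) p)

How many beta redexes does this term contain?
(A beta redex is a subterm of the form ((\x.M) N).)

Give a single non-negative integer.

Term: (((((\d.(\e.((d e) e))) (\b.(\c.b))) (\b.(\c.b))) ((\f.(\g.(\h.((f h) (g h))))) (\d.(\e.((d e) e))))) p)
  Redex: ((\d.(\e.((d e) e))) (\b.(\c.b)))
  Redex: ((\f.(\g.(\h.((f h) (g h))))) (\d.(\e.((d e) e))))
Total redexes: 2

Answer: 2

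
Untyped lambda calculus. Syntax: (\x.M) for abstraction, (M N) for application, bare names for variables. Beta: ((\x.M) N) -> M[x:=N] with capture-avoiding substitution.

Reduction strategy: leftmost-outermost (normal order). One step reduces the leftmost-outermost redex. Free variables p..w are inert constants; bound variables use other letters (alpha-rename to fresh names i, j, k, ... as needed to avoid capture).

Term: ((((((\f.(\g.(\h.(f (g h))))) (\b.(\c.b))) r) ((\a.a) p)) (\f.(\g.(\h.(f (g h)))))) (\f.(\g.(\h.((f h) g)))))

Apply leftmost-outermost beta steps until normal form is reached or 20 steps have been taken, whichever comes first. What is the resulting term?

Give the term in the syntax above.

Answer: ((r p) (\f.(\g.(\h.((f h) g)))))

Derivation:
Step 0: ((((((\f.(\g.(\h.(f (g h))))) (\b.(\c.b))) r) ((\a.a) p)) (\f.(\g.(\h.(f (g h)))))) (\f.(\g.(\h.((f h) g)))))
Step 1: (((((\g.(\h.((\b.(\c.b)) (g h)))) r) ((\a.a) p)) (\f.(\g.(\h.(f (g h)))))) (\f.(\g.(\h.((f h) g)))))
Step 2: ((((\h.((\b.(\c.b)) (r h))) ((\a.a) p)) (\f.(\g.(\h.(f (g h)))))) (\f.(\g.(\h.((f h) g)))))
Step 3: ((((\b.(\c.b)) (r ((\a.a) p))) (\f.(\g.(\h.(f (g h)))))) (\f.(\g.(\h.((f h) g)))))
Step 4: (((\c.(r ((\a.a) p))) (\f.(\g.(\h.(f (g h)))))) (\f.(\g.(\h.((f h) g)))))
Step 5: ((r ((\a.a) p)) (\f.(\g.(\h.((f h) g)))))
Step 6: ((r p) (\f.(\g.(\h.((f h) g)))))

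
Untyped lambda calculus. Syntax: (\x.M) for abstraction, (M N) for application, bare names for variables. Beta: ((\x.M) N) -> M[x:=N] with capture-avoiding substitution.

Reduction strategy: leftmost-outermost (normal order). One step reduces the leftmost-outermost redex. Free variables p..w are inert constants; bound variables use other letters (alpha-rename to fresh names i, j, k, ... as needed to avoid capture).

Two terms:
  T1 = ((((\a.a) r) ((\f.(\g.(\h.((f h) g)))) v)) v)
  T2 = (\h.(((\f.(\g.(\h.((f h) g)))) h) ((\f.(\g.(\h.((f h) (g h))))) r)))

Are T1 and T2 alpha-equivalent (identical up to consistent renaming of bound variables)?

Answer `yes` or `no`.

Term 1: ((((\a.a) r) ((\f.(\g.(\h.((f h) g)))) v)) v)
Term 2: (\h.(((\f.(\g.(\h.((f h) g)))) h) ((\f.(\g.(\h.((f h) (g h))))) r)))
Alpha-equivalence: compare structure up to binder renaming.
Result: False

Answer: no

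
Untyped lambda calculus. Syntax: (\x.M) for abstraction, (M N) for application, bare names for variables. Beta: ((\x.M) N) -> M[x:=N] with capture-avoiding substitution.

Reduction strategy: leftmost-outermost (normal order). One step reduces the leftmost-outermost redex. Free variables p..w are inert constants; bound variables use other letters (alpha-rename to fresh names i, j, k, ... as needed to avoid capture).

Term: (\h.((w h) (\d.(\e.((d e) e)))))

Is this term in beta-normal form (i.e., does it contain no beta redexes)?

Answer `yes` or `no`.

Term: (\h.((w h) (\d.(\e.((d e) e)))))
No beta redexes found.

Answer: yes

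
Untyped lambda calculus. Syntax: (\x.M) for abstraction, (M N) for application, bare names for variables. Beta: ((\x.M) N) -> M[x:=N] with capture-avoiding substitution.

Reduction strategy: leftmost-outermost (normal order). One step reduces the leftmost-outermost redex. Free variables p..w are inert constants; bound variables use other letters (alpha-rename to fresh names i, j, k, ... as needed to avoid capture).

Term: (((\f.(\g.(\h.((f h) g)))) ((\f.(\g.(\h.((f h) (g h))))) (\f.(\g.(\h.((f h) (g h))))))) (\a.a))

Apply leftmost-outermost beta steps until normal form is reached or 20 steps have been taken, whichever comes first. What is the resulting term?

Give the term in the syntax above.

Answer: (\h.(\i.(i ((h (\a.a)) i))))

Derivation:
Step 0: (((\f.(\g.(\h.((f h) g)))) ((\f.(\g.(\h.((f h) (g h))))) (\f.(\g.(\h.((f h) (g h))))))) (\a.a))
Step 1: ((\g.(\h.((((\f.(\g.(\h.((f h) (g h))))) (\f.(\g.(\h.((f h) (g h)))))) h) g))) (\a.a))
Step 2: (\h.((((\f.(\g.(\h.((f h) (g h))))) (\f.(\g.(\h.((f h) (g h)))))) h) (\a.a)))
Step 3: (\h.(((\g.(\h.(((\f.(\g.(\h.((f h) (g h))))) h) (g h)))) h) (\a.a)))
Step 4: (\h.((\i.(((\f.(\g.(\h.((f h) (g h))))) i) (h i))) (\a.a)))
Step 5: (\h.(((\f.(\g.(\h.((f h) (g h))))) (\a.a)) (h (\a.a))))
Step 6: (\h.((\g.(\h.(((\a.a) h) (g h)))) (h (\a.a))))
Step 7: (\h.(\i.(((\a.a) i) ((h (\a.a)) i))))
Step 8: (\h.(\i.(i ((h (\a.a)) i))))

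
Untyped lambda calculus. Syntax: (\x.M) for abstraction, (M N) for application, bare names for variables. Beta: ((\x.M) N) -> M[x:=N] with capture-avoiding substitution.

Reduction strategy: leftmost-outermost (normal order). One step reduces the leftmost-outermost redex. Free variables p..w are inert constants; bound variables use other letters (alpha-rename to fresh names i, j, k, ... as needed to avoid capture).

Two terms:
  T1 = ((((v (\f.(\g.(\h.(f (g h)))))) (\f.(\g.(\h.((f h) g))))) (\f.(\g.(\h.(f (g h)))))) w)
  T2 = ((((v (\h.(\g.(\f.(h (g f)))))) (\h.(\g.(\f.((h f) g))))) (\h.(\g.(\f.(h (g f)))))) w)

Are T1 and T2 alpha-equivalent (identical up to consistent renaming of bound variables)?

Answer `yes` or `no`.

Term 1: ((((v (\f.(\g.(\h.(f (g h)))))) (\f.(\g.(\h.((f h) g))))) (\f.(\g.(\h.(f (g h)))))) w)
Term 2: ((((v (\h.(\g.(\f.(h (g f)))))) (\h.(\g.(\f.((h f) g))))) (\h.(\g.(\f.(h (g f)))))) w)
Alpha-equivalence: compare structure up to binder renaming.
Result: True

Answer: yes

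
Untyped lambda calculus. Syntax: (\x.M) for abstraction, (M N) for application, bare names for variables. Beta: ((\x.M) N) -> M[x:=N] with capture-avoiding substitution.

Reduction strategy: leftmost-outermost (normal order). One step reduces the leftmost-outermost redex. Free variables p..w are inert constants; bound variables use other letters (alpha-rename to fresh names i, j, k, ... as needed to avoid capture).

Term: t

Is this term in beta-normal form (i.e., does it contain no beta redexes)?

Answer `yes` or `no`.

Answer: yes

Derivation:
Term: t
No beta redexes found.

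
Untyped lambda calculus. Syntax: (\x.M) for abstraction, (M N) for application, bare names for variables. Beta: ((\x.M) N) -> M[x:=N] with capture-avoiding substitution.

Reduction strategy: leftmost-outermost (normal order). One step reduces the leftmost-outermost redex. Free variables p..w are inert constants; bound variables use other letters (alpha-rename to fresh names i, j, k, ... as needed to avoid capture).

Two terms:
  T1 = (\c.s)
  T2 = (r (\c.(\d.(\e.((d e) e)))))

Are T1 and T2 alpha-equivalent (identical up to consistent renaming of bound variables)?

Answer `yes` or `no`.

Term 1: (\c.s)
Term 2: (r (\c.(\d.(\e.((d e) e)))))
Alpha-equivalence: compare structure up to binder renaming.
Result: False

Answer: no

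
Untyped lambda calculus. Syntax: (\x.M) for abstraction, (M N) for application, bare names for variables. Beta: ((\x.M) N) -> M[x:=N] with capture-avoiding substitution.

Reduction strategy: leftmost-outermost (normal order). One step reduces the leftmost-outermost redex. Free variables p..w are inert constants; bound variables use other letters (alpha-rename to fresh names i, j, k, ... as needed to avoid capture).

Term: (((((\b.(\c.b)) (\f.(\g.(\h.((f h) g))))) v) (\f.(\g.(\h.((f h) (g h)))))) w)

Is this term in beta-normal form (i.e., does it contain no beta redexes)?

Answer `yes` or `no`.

Term: (((((\b.(\c.b)) (\f.(\g.(\h.((f h) g))))) v) (\f.(\g.(\h.((f h) (g h)))))) w)
Found 1 beta redex(es).

Answer: no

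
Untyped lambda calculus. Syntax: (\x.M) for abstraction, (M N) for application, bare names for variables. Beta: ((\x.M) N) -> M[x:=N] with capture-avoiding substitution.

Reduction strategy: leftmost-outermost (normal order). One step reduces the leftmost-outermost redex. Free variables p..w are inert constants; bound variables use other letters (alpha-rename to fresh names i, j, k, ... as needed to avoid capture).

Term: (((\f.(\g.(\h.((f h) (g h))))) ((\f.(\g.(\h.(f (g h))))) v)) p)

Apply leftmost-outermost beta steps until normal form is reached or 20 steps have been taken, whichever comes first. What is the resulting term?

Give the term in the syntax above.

Step 0: (((\f.(\g.(\h.((f h) (g h))))) ((\f.(\g.(\h.(f (g h))))) v)) p)
Step 1: ((\g.(\h.((((\f.(\g.(\h.(f (g h))))) v) h) (g h)))) p)
Step 2: (\h.((((\f.(\g.(\h.(f (g h))))) v) h) (p h)))
Step 3: (\h.(((\g.(\h.(v (g h)))) h) (p h)))
Step 4: (\h.((\i.(v (h i))) (p h)))
Step 5: (\h.(v (h (p h))))

Answer: (\h.(v (h (p h))))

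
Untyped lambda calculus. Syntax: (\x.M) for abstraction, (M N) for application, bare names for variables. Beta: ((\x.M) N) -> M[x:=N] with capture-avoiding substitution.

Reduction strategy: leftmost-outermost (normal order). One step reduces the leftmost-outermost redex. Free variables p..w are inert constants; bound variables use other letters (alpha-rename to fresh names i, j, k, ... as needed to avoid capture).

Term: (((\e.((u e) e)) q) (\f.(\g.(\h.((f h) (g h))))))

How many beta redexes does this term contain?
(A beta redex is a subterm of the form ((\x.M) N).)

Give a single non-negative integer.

Term: (((\e.((u e) e)) q) (\f.(\g.(\h.((f h) (g h))))))
  Redex: ((\e.((u e) e)) q)
Total redexes: 1

Answer: 1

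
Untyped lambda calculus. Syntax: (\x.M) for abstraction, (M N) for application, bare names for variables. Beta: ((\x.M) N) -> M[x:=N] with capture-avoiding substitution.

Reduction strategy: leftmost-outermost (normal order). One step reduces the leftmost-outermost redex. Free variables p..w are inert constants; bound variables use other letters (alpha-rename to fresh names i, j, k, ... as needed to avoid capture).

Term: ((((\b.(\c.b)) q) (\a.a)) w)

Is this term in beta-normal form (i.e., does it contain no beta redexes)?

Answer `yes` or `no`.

Answer: no

Derivation:
Term: ((((\b.(\c.b)) q) (\a.a)) w)
Found 1 beta redex(es).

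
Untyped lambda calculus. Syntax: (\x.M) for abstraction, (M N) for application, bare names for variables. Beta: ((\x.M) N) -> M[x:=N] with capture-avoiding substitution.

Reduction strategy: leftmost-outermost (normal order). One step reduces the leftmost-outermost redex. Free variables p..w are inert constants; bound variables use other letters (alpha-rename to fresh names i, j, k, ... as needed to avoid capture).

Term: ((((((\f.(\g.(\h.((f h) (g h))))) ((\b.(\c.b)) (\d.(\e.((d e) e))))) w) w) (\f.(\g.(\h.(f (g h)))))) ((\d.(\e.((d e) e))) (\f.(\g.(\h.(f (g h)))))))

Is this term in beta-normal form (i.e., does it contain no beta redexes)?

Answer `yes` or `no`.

Term: ((((((\f.(\g.(\h.((f h) (g h))))) ((\b.(\c.b)) (\d.(\e.((d e) e))))) w) w) (\f.(\g.(\h.(f (g h)))))) ((\d.(\e.((d e) e))) (\f.(\g.(\h.(f (g h)))))))
Found 3 beta redex(es).

Answer: no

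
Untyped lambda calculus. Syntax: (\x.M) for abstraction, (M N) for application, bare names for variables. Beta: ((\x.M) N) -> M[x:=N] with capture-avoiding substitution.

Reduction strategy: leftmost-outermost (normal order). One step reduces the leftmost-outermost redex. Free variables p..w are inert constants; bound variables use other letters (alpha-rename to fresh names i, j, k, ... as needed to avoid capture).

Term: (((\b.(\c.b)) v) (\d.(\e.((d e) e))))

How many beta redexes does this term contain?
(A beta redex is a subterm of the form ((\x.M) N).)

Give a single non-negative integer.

Term: (((\b.(\c.b)) v) (\d.(\e.((d e) e))))
  Redex: ((\b.(\c.b)) v)
Total redexes: 1

Answer: 1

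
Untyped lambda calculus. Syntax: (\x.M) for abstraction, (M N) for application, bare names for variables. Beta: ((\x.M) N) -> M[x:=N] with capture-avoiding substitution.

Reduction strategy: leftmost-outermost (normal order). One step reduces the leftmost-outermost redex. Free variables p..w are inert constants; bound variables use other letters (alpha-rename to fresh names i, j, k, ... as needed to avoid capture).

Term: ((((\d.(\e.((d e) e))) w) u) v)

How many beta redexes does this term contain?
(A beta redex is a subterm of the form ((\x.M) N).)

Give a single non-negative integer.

Term: ((((\d.(\e.((d e) e))) w) u) v)
  Redex: ((\d.(\e.((d e) e))) w)
Total redexes: 1

Answer: 1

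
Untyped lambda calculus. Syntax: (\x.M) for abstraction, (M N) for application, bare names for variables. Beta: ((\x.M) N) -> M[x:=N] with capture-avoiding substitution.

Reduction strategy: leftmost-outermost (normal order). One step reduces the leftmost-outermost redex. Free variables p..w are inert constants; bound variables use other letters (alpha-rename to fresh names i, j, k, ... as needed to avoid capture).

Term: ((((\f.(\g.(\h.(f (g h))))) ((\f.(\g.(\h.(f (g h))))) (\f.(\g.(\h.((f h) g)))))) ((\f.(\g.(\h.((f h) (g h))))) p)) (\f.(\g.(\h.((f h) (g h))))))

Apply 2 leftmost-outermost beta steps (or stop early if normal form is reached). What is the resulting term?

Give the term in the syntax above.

Answer: ((\h.(((\f.(\g.(\h.(f (g h))))) (\f.(\g.(\h.((f h) g))))) (((\f.(\g.(\h.((f h) (g h))))) p) h))) (\f.(\g.(\h.((f h) (g h))))))

Derivation:
Step 0: ((((\f.(\g.(\h.(f (g h))))) ((\f.(\g.(\h.(f (g h))))) (\f.(\g.(\h.((f h) g)))))) ((\f.(\g.(\h.((f h) (g h))))) p)) (\f.(\g.(\h.((f h) (g h))))))
Step 1: (((\g.(\h.(((\f.(\g.(\h.(f (g h))))) (\f.(\g.(\h.((f h) g))))) (g h)))) ((\f.(\g.(\h.((f h) (g h))))) p)) (\f.(\g.(\h.((f h) (g h))))))
Step 2: ((\h.(((\f.(\g.(\h.(f (g h))))) (\f.(\g.(\h.((f h) g))))) (((\f.(\g.(\h.((f h) (g h))))) p) h))) (\f.(\g.(\h.((f h) (g h))))))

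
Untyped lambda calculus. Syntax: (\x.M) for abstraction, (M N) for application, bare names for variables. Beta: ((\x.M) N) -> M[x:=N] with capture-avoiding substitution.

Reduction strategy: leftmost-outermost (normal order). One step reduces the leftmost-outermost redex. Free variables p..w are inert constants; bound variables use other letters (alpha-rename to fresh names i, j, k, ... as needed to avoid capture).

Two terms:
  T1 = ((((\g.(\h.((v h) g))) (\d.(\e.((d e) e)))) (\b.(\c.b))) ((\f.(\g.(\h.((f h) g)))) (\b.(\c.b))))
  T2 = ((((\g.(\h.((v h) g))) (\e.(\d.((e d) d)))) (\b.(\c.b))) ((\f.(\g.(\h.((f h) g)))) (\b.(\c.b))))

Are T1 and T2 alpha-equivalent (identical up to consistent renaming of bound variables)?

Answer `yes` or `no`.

Answer: yes

Derivation:
Term 1: ((((\g.(\h.((v h) g))) (\d.(\e.((d e) e)))) (\b.(\c.b))) ((\f.(\g.(\h.((f h) g)))) (\b.(\c.b))))
Term 2: ((((\g.(\h.((v h) g))) (\e.(\d.((e d) d)))) (\b.(\c.b))) ((\f.(\g.(\h.((f h) g)))) (\b.(\c.b))))
Alpha-equivalence: compare structure up to binder renaming.
Result: True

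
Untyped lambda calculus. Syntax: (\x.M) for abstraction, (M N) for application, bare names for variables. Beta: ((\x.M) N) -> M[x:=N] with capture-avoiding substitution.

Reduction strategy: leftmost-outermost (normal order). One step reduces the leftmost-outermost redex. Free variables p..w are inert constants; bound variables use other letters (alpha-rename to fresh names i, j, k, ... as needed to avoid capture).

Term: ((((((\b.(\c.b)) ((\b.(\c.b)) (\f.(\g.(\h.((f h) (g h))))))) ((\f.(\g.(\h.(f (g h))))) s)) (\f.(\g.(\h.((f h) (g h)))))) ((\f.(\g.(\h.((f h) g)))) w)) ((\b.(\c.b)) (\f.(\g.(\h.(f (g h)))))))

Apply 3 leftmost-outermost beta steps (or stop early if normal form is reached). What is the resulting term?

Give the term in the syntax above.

Step 0: ((((((\b.(\c.b)) ((\b.(\c.b)) (\f.(\g.(\h.((f h) (g h))))))) ((\f.(\g.(\h.(f (g h))))) s)) (\f.(\g.(\h.((f h) (g h)))))) ((\f.(\g.(\h.((f h) g)))) w)) ((\b.(\c.b)) (\f.(\g.(\h.(f (g h)))))))
Step 1: (((((\c.((\b.(\c.b)) (\f.(\g.(\h.((f h) (g h))))))) ((\f.(\g.(\h.(f (g h))))) s)) (\f.(\g.(\h.((f h) (g h)))))) ((\f.(\g.(\h.((f h) g)))) w)) ((\b.(\c.b)) (\f.(\g.(\h.(f (g h)))))))
Step 2: (((((\b.(\c.b)) (\f.(\g.(\h.((f h) (g h)))))) (\f.(\g.(\h.((f h) (g h)))))) ((\f.(\g.(\h.((f h) g)))) w)) ((\b.(\c.b)) (\f.(\g.(\h.(f (g h)))))))
Step 3: ((((\c.(\f.(\g.(\h.((f h) (g h)))))) (\f.(\g.(\h.((f h) (g h)))))) ((\f.(\g.(\h.((f h) g)))) w)) ((\b.(\c.b)) (\f.(\g.(\h.(f (g h)))))))

Answer: ((((\c.(\f.(\g.(\h.((f h) (g h)))))) (\f.(\g.(\h.((f h) (g h)))))) ((\f.(\g.(\h.((f h) g)))) w)) ((\b.(\c.b)) (\f.(\g.(\h.(f (g h)))))))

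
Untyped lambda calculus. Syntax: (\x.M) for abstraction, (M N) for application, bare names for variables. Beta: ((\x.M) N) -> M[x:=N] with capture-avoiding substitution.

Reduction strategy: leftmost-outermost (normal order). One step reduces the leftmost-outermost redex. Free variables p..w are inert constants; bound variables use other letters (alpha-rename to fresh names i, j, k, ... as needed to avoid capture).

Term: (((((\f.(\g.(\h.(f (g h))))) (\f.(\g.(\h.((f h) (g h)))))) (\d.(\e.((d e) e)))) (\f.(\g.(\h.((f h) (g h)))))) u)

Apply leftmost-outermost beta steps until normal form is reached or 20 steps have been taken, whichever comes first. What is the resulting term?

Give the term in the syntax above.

Answer: (\h.((h (u h)) (h (u h))))

Derivation:
Step 0: (((((\f.(\g.(\h.(f (g h))))) (\f.(\g.(\h.((f h) (g h)))))) (\d.(\e.((d e) e)))) (\f.(\g.(\h.((f h) (g h)))))) u)
Step 1: ((((\g.(\h.((\f.(\g.(\h.((f h) (g h))))) (g h)))) (\d.(\e.((d e) e)))) (\f.(\g.(\h.((f h) (g h)))))) u)
Step 2: (((\h.((\f.(\g.(\h.((f h) (g h))))) ((\d.(\e.((d e) e))) h))) (\f.(\g.(\h.((f h) (g h)))))) u)
Step 3: (((\f.(\g.(\h.((f h) (g h))))) ((\d.(\e.((d e) e))) (\f.(\g.(\h.((f h) (g h))))))) u)
Step 4: ((\g.(\h.((((\d.(\e.((d e) e))) (\f.(\g.(\h.((f h) (g h)))))) h) (g h)))) u)
Step 5: (\h.((((\d.(\e.((d e) e))) (\f.(\g.(\h.((f h) (g h)))))) h) (u h)))
Step 6: (\h.(((\e.(((\f.(\g.(\h.((f h) (g h))))) e) e)) h) (u h)))
Step 7: (\h.((((\f.(\g.(\h.((f h) (g h))))) h) h) (u h)))
Step 8: (\h.(((\g.(\i.((h i) (g i)))) h) (u h)))
Step 9: (\h.((\i.((h i) (h i))) (u h)))
Step 10: (\h.((h (u h)) (h (u h))))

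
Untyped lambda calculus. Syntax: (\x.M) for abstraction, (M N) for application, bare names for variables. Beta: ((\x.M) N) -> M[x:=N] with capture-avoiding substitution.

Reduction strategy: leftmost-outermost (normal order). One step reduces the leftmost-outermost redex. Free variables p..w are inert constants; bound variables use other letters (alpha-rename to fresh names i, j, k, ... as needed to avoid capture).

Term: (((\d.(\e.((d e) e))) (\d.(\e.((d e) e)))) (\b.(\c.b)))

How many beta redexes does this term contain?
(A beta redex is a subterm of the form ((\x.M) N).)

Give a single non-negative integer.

Term: (((\d.(\e.((d e) e))) (\d.(\e.((d e) e)))) (\b.(\c.b)))
  Redex: ((\d.(\e.((d e) e))) (\d.(\e.((d e) e))))
Total redexes: 1

Answer: 1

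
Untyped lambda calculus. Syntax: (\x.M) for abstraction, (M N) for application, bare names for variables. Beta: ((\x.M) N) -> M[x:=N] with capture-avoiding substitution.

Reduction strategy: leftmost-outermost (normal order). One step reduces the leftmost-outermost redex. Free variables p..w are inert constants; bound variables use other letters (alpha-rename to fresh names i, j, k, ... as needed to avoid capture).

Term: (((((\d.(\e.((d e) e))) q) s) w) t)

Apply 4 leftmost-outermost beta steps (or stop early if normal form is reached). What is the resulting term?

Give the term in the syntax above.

Answer: ((((q s) s) w) t)

Derivation:
Step 0: (((((\d.(\e.((d e) e))) q) s) w) t)
Step 1: ((((\e.((q e) e)) s) w) t)
Step 2: ((((q s) s) w) t)
Step 3: (normal form reached)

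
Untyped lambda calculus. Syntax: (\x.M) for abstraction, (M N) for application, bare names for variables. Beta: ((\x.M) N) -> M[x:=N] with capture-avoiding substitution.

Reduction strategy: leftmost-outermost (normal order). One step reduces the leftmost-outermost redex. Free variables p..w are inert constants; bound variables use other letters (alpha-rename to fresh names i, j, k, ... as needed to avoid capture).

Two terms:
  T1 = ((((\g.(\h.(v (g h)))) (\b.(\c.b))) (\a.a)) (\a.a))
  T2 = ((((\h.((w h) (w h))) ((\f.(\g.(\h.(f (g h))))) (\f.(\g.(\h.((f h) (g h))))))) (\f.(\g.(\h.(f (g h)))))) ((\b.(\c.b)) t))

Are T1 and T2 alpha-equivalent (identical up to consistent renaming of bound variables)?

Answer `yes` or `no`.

Term 1: ((((\g.(\h.(v (g h)))) (\b.(\c.b))) (\a.a)) (\a.a))
Term 2: ((((\h.((w h) (w h))) ((\f.(\g.(\h.(f (g h))))) (\f.(\g.(\h.((f h) (g h))))))) (\f.(\g.(\h.(f (g h)))))) ((\b.(\c.b)) t))
Alpha-equivalence: compare structure up to binder renaming.
Result: False

Answer: no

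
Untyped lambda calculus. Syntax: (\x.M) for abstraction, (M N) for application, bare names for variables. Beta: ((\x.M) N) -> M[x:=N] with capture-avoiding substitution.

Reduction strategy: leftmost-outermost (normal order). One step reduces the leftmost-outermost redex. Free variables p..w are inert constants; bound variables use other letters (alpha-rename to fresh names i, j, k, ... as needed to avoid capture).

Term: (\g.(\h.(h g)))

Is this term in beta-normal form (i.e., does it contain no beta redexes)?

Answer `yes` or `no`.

Term: (\g.(\h.(h g)))
No beta redexes found.

Answer: yes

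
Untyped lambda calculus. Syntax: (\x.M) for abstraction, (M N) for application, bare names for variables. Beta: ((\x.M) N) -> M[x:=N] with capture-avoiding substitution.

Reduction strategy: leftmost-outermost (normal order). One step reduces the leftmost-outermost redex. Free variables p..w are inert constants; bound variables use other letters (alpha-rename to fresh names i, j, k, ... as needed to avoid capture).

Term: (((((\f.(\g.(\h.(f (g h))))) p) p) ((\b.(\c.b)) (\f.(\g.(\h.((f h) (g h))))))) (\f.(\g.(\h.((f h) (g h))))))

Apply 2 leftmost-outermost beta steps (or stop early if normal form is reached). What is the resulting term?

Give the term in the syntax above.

Step 0: (((((\f.(\g.(\h.(f (g h))))) p) p) ((\b.(\c.b)) (\f.(\g.(\h.((f h) (g h))))))) (\f.(\g.(\h.((f h) (g h))))))
Step 1: ((((\g.(\h.(p (g h)))) p) ((\b.(\c.b)) (\f.(\g.(\h.((f h) (g h))))))) (\f.(\g.(\h.((f h) (g h))))))
Step 2: (((\h.(p (p h))) ((\b.(\c.b)) (\f.(\g.(\h.((f h) (g h))))))) (\f.(\g.(\h.((f h) (g h))))))

Answer: (((\h.(p (p h))) ((\b.(\c.b)) (\f.(\g.(\h.((f h) (g h))))))) (\f.(\g.(\h.((f h) (g h))))))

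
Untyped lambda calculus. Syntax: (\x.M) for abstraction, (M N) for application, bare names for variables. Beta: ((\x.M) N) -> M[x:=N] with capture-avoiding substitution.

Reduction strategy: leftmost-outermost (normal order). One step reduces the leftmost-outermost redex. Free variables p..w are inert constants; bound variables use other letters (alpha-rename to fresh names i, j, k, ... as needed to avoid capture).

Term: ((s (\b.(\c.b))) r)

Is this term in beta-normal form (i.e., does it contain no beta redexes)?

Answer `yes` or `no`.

Answer: yes

Derivation:
Term: ((s (\b.(\c.b))) r)
No beta redexes found.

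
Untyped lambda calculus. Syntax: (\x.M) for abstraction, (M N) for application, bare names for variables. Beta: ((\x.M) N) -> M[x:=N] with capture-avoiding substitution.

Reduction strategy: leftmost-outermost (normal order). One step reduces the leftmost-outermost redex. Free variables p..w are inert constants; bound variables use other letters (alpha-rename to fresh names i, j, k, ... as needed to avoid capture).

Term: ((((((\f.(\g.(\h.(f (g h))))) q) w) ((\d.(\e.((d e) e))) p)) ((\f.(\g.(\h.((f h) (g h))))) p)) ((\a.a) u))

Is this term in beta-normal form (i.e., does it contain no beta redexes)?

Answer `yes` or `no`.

Term: ((((((\f.(\g.(\h.(f (g h))))) q) w) ((\d.(\e.((d e) e))) p)) ((\f.(\g.(\h.((f h) (g h))))) p)) ((\a.a) u))
Found 4 beta redex(es).

Answer: no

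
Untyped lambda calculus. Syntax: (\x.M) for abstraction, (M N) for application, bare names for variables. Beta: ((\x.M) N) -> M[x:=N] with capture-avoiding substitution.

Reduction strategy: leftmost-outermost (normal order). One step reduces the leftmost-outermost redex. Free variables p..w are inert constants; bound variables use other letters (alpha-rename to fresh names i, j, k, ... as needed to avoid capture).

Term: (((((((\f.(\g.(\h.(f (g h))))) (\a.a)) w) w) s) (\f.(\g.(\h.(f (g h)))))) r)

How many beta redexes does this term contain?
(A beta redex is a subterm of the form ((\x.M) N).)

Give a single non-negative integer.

Answer: 1

Derivation:
Term: (((((((\f.(\g.(\h.(f (g h))))) (\a.a)) w) w) s) (\f.(\g.(\h.(f (g h)))))) r)
  Redex: ((\f.(\g.(\h.(f (g h))))) (\a.a))
Total redexes: 1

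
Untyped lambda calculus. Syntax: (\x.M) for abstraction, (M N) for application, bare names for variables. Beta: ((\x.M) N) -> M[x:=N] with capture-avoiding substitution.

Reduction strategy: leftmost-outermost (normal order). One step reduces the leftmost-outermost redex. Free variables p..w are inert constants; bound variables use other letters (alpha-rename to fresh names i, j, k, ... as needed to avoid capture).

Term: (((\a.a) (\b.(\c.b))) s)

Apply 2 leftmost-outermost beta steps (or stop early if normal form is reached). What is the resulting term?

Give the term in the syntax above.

Step 0: (((\a.a) (\b.(\c.b))) s)
Step 1: ((\b.(\c.b)) s)
Step 2: (\c.s)

Answer: (\c.s)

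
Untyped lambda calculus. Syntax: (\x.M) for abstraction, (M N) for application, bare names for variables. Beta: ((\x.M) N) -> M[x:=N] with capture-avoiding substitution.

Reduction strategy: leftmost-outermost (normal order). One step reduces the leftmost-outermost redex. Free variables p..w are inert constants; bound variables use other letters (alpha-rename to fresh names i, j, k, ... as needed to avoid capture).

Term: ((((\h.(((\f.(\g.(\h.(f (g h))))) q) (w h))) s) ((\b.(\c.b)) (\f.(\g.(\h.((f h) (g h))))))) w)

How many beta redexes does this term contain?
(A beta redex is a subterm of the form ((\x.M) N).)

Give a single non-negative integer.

Term: ((((\h.(((\f.(\g.(\h.(f (g h))))) q) (w h))) s) ((\b.(\c.b)) (\f.(\g.(\h.((f h) (g h))))))) w)
  Redex: ((\h.(((\f.(\g.(\h.(f (g h))))) q) (w h))) s)
  Redex: ((\f.(\g.(\h.(f (g h))))) q)
  Redex: ((\b.(\c.b)) (\f.(\g.(\h.((f h) (g h))))))
Total redexes: 3

Answer: 3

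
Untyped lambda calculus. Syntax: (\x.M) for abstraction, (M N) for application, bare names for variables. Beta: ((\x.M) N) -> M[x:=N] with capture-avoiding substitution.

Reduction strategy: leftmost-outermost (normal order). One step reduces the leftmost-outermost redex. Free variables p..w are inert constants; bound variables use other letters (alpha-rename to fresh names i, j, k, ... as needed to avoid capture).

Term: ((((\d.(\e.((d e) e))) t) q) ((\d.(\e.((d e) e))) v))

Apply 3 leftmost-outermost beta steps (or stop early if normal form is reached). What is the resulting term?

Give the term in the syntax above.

Step 0: ((((\d.(\e.((d e) e))) t) q) ((\d.(\e.((d e) e))) v))
Step 1: (((\e.((t e) e)) q) ((\d.(\e.((d e) e))) v))
Step 2: (((t q) q) ((\d.(\e.((d e) e))) v))
Step 3: (((t q) q) (\e.((v e) e)))

Answer: (((t q) q) (\e.((v e) e)))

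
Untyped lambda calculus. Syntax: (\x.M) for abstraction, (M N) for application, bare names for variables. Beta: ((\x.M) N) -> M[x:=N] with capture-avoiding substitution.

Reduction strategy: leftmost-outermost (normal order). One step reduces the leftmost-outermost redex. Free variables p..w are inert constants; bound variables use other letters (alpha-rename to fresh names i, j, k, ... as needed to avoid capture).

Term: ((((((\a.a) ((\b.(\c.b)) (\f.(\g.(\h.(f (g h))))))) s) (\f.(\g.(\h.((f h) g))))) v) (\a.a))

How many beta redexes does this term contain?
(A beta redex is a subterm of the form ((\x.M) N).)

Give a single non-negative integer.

Answer: 2

Derivation:
Term: ((((((\a.a) ((\b.(\c.b)) (\f.(\g.(\h.(f (g h))))))) s) (\f.(\g.(\h.((f h) g))))) v) (\a.a))
  Redex: ((\a.a) ((\b.(\c.b)) (\f.(\g.(\h.(f (g h)))))))
  Redex: ((\b.(\c.b)) (\f.(\g.(\h.(f (g h))))))
Total redexes: 2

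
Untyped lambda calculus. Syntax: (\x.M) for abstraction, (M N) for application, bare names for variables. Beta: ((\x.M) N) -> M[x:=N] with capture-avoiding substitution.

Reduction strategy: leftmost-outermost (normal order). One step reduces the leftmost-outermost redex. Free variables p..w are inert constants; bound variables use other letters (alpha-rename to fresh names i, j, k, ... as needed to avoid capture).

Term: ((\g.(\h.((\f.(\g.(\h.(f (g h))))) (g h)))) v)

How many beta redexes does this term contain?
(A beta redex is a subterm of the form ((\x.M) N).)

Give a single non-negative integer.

Answer: 2

Derivation:
Term: ((\g.(\h.((\f.(\g.(\h.(f (g h))))) (g h)))) v)
  Redex: ((\g.(\h.((\f.(\g.(\h.(f (g h))))) (g h)))) v)
  Redex: ((\f.(\g.(\h.(f (g h))))) (g h))
Total redexes: 2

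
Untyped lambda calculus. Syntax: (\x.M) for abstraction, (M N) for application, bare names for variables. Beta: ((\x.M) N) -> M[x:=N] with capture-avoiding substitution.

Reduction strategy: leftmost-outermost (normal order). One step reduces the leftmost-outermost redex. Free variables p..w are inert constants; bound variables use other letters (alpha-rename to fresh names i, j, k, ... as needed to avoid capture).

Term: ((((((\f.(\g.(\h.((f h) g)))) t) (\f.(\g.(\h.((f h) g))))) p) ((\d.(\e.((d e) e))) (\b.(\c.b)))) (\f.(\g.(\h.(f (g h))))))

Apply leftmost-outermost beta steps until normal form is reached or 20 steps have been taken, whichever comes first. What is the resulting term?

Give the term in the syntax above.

Answer: ((((t p) (\f.(\g.(\h.((f h) g))))) (\e.e)) (\f.(\g.(\h.(f (g h))))))

Derivation:
Step 0: ((((((\f.(\g.(\h.((f h) g)))) t) (\f.(\g.(\h.((f h) g))))) p) ((\d.(\e.((d e) e))) (\b.(\c.b)))) (\f.(\g.(\h.(f (g h))))))
Step 1: (((((\g.(\h.((t h) g))) (\f.(\g.(\h.((f h) g))))) p) ((\d.(\e.((d e) e))) (\b.(\c.b)))) (\f.(\g.(\h.(f (g h))))))
Step 2: ((((\h.((t h) (\f.(\g.(\h.((f h) g)))))) p) ((\d.(\e.((d e) e))) (\b.(\c.b)))) (\f.(\g.(\h.(f (g h))))))
Step 3: ((((t p) (\f.(\g.(\h.((f h) g))))) ((\d.(\e.((d e) e))) (\b.(\c.b)))) (\f.(\g.(\h.(f (g h))))))
Step 4: ((((t p) (\f.(\g.(\h.((f h) g))))) (\e.(((\b.(\c.b)) e) e))) (\f.(\g.(\h.(f (g h))))))
Step 5: ((((t p) (\f.(\g.(\h.((f h) g))))) (\e.((\c.e) e))) (\f.(\g.(\h.(f (g h))))))
Step 6: ((((t p) (\f.(\g.(\h.((f h) g))))) (\e.e)) (\f.(\g.(\h.(f (g h))))))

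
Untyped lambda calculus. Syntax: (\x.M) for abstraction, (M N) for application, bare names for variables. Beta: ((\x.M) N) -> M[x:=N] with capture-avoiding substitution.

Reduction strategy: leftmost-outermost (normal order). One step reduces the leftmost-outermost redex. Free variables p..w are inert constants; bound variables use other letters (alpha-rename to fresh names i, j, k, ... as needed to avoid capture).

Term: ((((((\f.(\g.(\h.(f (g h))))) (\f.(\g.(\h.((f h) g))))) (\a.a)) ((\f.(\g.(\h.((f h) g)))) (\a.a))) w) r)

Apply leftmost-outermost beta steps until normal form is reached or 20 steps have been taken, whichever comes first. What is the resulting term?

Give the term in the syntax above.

Step 0: ((((((\f.(\g.(\h.(f (g h))))) (\f.(\g.(\h.((f h) g))))) (\a.a)) ((\f.(\g.(\h.((f h) g)))) (\a.a))) w) r)
Step 1: (((((\g.(\h.((\f.(\g.(\h.((f h) g)))) (g h)))) (\a.a)) ((\f.(\g.(\h.((f h) g)))) (\a.a))) w) r)
Step 2: ((((\h.((\f.(\g.(\h.((f h) g)))) ((\a.a) h))) ((\f.(\g.(\h.((f h) g)))) (\a.a))) w) r)
Step 3: ((((\f.(\g.(\h.((f h) g)))) ((\a.a) ((\f.(\g.(\h.((f h) g)))) (\a.a)))) w) r)
Step 4: (((\g.(\h.((((\a.a) ((\f.(\g.(\h.((f h) g)))) (\a.a))) h) g))) w) r)
Step 5: ((\h.((((\a.a) ((\f.(\g.(\h.((f h) g)))) (\a.a))) h) w)) r)
Step 6: ((((\a.a) ((\f.(\g.(\h.((f h) g)))) (\a.a))) r) w)
Step 7: ((((\f.(\g.(\h.((f h) g)))) (\a.a)) r) w)
Step 8: (((\g.(\h.(((\a.a) h) g))) r) w)
Step 9: ((\h.(((\a.a) h) r)) w)
Step 10: (((\a.a) w) r)
Step 11: (w r)

Answer: (w r)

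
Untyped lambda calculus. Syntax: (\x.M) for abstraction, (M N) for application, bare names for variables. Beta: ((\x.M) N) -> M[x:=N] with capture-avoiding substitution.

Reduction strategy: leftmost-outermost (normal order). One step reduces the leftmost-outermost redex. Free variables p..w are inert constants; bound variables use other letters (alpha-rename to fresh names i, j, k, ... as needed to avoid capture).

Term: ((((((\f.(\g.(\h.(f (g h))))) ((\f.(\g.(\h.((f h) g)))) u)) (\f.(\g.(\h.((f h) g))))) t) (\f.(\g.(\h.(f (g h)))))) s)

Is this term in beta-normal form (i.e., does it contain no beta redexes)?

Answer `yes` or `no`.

Term: ((((((\f.(\g.(\h.(f (g h))))) ((\f.(\g.(\h.((f h) g)))) u)) (\f.(\g.(\h.((f h) g))))) t) (\f.(\g.(\h.(f (g h)))))) s)
Found 2 beta redex(es).

Answer: no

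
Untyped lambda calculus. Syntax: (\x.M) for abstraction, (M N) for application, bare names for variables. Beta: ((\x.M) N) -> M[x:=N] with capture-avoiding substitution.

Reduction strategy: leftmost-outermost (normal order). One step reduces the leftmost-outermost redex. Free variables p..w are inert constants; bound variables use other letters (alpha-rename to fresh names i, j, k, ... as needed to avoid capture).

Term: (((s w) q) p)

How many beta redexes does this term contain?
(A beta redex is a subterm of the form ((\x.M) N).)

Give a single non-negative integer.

Answer: 0

Derivation:
Term: (((s w) q) p)
  (no redexes)
Total redexes: 0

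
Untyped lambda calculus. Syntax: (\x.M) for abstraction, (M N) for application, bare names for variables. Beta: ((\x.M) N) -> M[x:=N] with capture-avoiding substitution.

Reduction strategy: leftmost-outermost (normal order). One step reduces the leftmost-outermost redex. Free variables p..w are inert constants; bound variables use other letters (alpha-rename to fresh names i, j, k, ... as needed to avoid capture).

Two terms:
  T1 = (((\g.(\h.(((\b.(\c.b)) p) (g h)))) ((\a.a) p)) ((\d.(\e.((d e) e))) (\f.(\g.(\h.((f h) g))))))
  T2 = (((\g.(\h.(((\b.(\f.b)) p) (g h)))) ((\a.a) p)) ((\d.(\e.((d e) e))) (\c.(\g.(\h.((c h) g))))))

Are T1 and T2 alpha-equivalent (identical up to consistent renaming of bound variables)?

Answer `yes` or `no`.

Answer: yes

Derivation:
Term 1: (((\g.(\h.(((\b.(\c.b)) p) (g h)))) ((\a.a) p)) ((\d.(\e.((d e) e))) (\f.(\g.(\h.((f h) g))))))
Term 2: (((\g.(\h.(((\b.(\f.b)) p) (g h)))) ((\a.a) p)) ((\d.(\e.((d e) e))) (\c.(\g.(\h.((c h) g))))))
Alpha-equivalence: compare structure up to binder renaming.
Result: True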